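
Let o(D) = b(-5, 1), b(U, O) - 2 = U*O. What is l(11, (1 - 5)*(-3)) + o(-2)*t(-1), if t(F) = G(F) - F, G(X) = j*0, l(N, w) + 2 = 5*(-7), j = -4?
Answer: -40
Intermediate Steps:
b(U, O) = 2 + O*U (b(U, O) = 2 + U*O = 2 + O*U)
o(D) = -3 (o(D) = 2 + 1*(-5) = 2 - 5 = -3)
l(N, w) = -37 (l(N, w) = -2 + 5*(-7) = -2 - 35 = -37)
G(X) = 0 (G(X) = -4*0 = 0)
t(F) = -F (t(F) = 0 - F = -F)
l(11, (1 - 5)*(-3)) + o(-2)*t(-1) = -37 - (-3)*(-1) = -37 - 3*1 = -37 - 3 = -40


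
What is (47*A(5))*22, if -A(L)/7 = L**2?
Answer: -180950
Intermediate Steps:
A(L) = -7*L**2
(47*A(5))*22 = (47*(-7*5**2))*22 = (47*(-7*25))*22 = (47*(-175))*22 = -8225*22 = -180950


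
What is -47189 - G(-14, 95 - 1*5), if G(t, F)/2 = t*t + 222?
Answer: -48025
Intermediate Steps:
G(t, F) = 444 + 2*t² (G(t, F) = 2*(t*t + 222) = 2*(t² + 222) = 2*(222 + t²) = 444 + 2*t²)
-47189 - G(-14, 95 - 1*5) = -47189 - (444 + 2*(-14)²) = -47189 - (444 + 2*196) = -47189 - (444 + 392) = -47189 - 1*836 = -47189 - 836 = -48025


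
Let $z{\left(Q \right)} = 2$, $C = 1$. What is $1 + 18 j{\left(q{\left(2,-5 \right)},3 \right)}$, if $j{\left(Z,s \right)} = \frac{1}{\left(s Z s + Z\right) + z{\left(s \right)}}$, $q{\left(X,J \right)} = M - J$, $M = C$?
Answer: $\frac{40}{31} \approx 1.2903$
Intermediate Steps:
$M = 1$
$q{\left(X,J \right)} = 1 - J$
$j{\left(Z,s \right)} = \frac{1}{2 + Z + Z s^{2}}$ ($j{\left(Z,s \right)} = \frac{1}{\left(s Z s + Z\right) + 2} = \frac{1}{\left(Z s s + Z\right) + 2} = \frac{1}{\left(Z s^{2} + Z\right) + 2} = \frac{1}{\left(Z + Z s^{2}\right) + 2} = \frac{1}{2 + Z + Z s^{2}}$)
$1 + 18 j{\left(q{\left(2,-5 \right)},3 \right)} = 1 + \frac{18}{2 + \left(1 - -5\right) + \left(1 - -5\right) 3^{2}} = 1 + \frac{18}{2 + \left(1 + 5\right) + \left(1 + 5\right) 9} = 1 + \frac{18}{2 + 6 + 6 \cdot 9} = 1 + \frac{18}{2 + 6 + 54} = 1 + \frac{18}{62} = 1 + 18 \cdot \frac{1}{62} = 1 + \frac{9}{31} = \frac{40}{31}$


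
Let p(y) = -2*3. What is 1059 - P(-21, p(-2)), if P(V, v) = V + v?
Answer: 1086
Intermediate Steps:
p(y) = -6
1059 - P(-21, p(-2)) = 1059 - (-21 - 6) = 1059 - 1*(-27) = 1059 + 27 = 1086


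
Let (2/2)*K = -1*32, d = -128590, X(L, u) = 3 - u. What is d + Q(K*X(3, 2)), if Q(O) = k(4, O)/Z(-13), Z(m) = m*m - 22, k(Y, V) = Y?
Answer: -18902726/147 ≈ -1.2859e+5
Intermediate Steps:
Z(m) = -22 + m² (Z(m) = m² - 22 = -22 + m²)
K = -32 (K = -1*32 = -32)
Q(O) = 4/147 (Q(O) = 4/(-22 + (-13)²) = 4/(-22 + 169) = 4/147)
d + Q(K*X(3, 2)) = -128590 + 4/147 = -18902726/147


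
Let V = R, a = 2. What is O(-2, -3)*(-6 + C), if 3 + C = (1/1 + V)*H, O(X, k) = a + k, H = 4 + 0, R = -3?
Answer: 17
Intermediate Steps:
V = -3
H = 4
O(X, k) = 2 + k
C = -11 (C = -3 + (1/1 - 3)*4 = -3 + (1 - 3)*4 = -3 - 2*4 = -3 - 8 = -11)
O(-2, -3)*(-6 + C) = (2 - 3)*(-6 - 11) = -1*(-17) = 17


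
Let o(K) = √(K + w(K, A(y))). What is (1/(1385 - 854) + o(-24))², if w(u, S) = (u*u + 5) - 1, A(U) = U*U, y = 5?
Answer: 156770317/281961 + 4*√139/531 ≈ 556.09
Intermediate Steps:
A(U) = U²
w(u, S) = 4 + u² (w(u, S) = (u² + 5) - 1 = (5 + u²) - 1 = 4 + u²)
o(K) = √(4 + K + K²) (o(K) = √(K + (4 + K²)) = √(4 + K + K²))
(1/(1385 - 854) + o(-24))² = (1/(1385 - 854) + √(4 - 24 + (-24)²))² = (1/531 + √(4 - 24 + 576))² = (1/531 + √556)² = (1/531 + 2*√139)²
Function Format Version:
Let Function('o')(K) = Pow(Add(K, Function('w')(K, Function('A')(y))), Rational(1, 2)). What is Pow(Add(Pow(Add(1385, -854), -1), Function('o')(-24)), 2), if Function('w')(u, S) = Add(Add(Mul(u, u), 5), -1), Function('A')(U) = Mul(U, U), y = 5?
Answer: Add(Rational(156770317, 281961), Mul(Rational(4, 531), Pow(139, Rational(1, 2)))) ≈ 556.09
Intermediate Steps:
Function('A')(U) = Pow(U, 2)
Function('w')(u, S) = Add(4, Pow(u, 2)) (Function('w')(u, S) = Add(Add(Pow(u, 2), 5), -1) = Add(Add(5, Pow(u, 2)), -1) = Add(4, Pow(u, 2)))
Function('o')(K) = Pow(Add(4, K, Pow(K, 2)), Rational(1, 2)) (Function('o')(K) = Pow(Add(K, Add(4, Pow(K, 2))), Rational(1, 2)) = Pow(Add(4, K, Pow(K, 2)), Rational(1, 2)))
Pow(Add(Pow(Add(1385, -854), -1), Function('o')(-24)), 2) = Pow(Add(Pow(Add(1385, -854), -1), Pow(Add(4, -24, Pow(-24, 2)), Rational(1, 2))), 2) = Pow(Add(Pow(531, -1), Pow(Add(4, -24, 576), Rational(1, 2))), 2) = Pow(Add(Rational(1, 531), Pow(556, Rational(1, 2))), 2) = Pow(Add(Rational(1, 531), Mul(2, Pow(139, Rational(1, 2)))), 2)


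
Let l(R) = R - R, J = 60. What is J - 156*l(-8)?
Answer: 60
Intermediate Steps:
l(R) = 0
J - 156*l(-8) = 60 - 156*0 = 60 + 0 = 60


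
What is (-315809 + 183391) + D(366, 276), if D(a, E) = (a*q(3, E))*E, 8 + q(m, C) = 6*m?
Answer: 877742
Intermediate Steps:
q(m, C) = -8 + 6*m
D(a, E) = 10*E*a (D(a, E) = (a*(-8 + 6*3))*E = (a*(-8 + 18))*E = (a*10)*E = (10*a)*E = 10*E*a)
(-315809 + 183391) + D(366, 276) = (-315809 + 183391) + 10*276*366 = -132418 + 1010160 = 877742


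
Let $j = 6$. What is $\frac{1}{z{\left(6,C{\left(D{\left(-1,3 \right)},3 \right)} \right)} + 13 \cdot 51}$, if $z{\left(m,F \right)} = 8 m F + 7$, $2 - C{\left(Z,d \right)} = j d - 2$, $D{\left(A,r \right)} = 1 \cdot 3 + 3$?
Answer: $- \frac{1}{2} \approx -0.5$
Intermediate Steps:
$D{\left(A,r \right)} = 6$ ($D{\left(A,r \right)} = 3 + 3 = 6$)
$C{\left(Z,d \right)} = 4 - 6 d$ ($C{\left(Z,d \right)} = 2 - \left(6 d - 2\right) = 2 - \left(-2 + 6 d\right) = 4 - 6 d$)
$z{\left(m,F \right)} = 7 + 8 F m$ ($z{\left(m,F \right)} = 8 F m + 7 = 7 + 8 F m$)
$\frac{1}{z{\left(6,C{\left(D{\left(-1,3 \right)},3 \right)} \right)} + 13 \cdot 51} = \frac{1}{\left(7 + 8 \left(4 - 18\right) 6\right) + 13 \cdot 51} = \frac{1}{\left(7 + 8 \left(4 - 18\right) 6\right) + 663} = \frac{1}{\left(7 + 8 \left(-14\right) 6\right) + 663} = \frac{1}{\left(7 - 672\right) + 663} = \frac{1}{-665 + 663} = \frac{1}{-2} = - \frac{1}{2}$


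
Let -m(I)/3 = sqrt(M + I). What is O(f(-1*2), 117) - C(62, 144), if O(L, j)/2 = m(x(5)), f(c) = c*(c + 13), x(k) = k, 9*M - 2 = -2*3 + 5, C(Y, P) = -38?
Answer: 38 - 2*sqrt(46) ≈ 24.435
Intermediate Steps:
M = 1/9 (M = 2/9 + (-2*3 + 5)/9 = 2/9 + (-6 + 5)/9 = 2/9 + (1/9)*(-1) = 2/9 - 1/9 = 1/9 ≈ 0.11111)
f(c) = c*(13 + c)
m(I) = -3*sqrt(1/9 + I)
O(L, j) = -2*sqrt(46) (O(L, j) = 2*(-sqrt(1 + 9*5)) = 2*(-sqrt(1 + 45)) = 2*(-sqrt(46)) = -2*sqrt(46))
O(f(-1*2), 117) - C(62, 144) = -2*sqrt(46) - 1*(-38) = -2*sqrt(46) + 38 = 38 - 2*sqrt(46)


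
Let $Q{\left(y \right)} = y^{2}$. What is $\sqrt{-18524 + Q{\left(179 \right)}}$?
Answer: $\sqrt{13517} \approx 116.26$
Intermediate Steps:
$\sqrt{-18524 + Q{\left(179 \right)}} = \sqrt{-18524 + 179^{2}} = \sqrt{-18524 + 32041} = \sqrt{13517}$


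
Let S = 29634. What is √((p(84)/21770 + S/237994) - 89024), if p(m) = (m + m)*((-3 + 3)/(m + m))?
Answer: I*√1260603538486667/118997 ≈ 298.37*I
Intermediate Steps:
p(m) = 0 (p(m) = (2*m)*(0/((2*m))) = (2*m)*(0*(1/(2*m))) = (2*m)*0 = 0)
√((p(84)/21770 + S/237994) - 89024) = √((0/21770 + 29634/237994) - 89024) = √((0*(1/21770) + 29634*(1/237994)) - 89024) = √((0 + 14817/118997) - 89024) = √(14817/118997 - 89024) = √(-10593574111/118997) = I*√1260603538486667/118997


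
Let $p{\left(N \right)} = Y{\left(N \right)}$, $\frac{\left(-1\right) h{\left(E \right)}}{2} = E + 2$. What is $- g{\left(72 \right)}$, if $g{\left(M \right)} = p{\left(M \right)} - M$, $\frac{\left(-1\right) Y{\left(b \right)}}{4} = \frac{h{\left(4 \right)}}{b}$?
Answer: $\frac{214}{3} \approx 71.333$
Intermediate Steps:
$h{\left(E \right)} = -4 - 2 E$ ($h{\left(E \right)} = - 2 \left(E + 2\right) = - 2 \left(2 + E\right) = -4 - 2 E$)
$Y{\left(b \right)} = \frac{48}{b}$ ($Y{\left(b \right)} = - 4 \frac{-4 - 8}{b} = - 4 \left(- \frac{12}{b}\right) = \frac{48}{b}$)
$p{\left(N \right)} = \frac{48}{N}$
$g{\left(M \right)} = - M + \frac{48}{M}$ ($g{\left(M \right)} = \frac{48}{M} - M = - M + \frac{48}{M}$)
$- g{\left(72 \right)} = - (\left(-1\right) 72 + \frac{48}{72}) = - (-72 + 48 \cdot \frac{1}{72}) = - (-72 + \frac{2}{3}) = \left(-1\right) \left(- \frac{214}{3}\right) = \frac{214}{3}$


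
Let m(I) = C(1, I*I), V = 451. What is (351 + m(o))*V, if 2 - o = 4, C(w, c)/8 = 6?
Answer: 179949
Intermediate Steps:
C(w, c) = 48 (C(w, c) = 8*6 = 48)
o = -2 (o = 2 - 1*4 = 2 - 4 = -2)
m(I) = 48
(351 + m(o))*V = (351 + 48)*451 = 399*451 = 179949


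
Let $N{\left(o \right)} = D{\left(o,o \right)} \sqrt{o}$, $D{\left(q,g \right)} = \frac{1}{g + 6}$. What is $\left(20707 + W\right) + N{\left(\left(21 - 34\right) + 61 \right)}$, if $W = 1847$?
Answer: $22554 + \frac{2 \sqrt{3}}{27} \approx 22554.0$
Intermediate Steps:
$D{\left(q,g \right)} = \frac{1}{6 + g}$
$N{\left(o \right)} = \frac{\sqrt{o}}{6 + o}$
$\left(20707 + W\right) + N{\left(\left(21 - 34\right) + 61 \right)} = \left(20707 + 1847\right) + \frac{\sqrt{\left(21 - 34\right) + 61}}{6 + \left(\left(21 - 34\right) + 61\right)} = 22554 + \frac{\sqrt{-13 + 61}}{6 + \left(-13 + 61\right)} = 22554 + \frac{\sqrt{48}}{6 + 48} = 22554 + \frac{4 \sqrt{3}}{54} = 22554 + 4 \sqrt{3} \cdot \frac{1}{54} = 22554 + \frac{2 \sqrt{3}}{27}$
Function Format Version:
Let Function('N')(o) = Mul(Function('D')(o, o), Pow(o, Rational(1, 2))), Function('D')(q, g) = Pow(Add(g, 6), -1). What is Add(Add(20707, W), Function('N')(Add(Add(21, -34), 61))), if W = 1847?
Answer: Add(22554, Mul(Rational(2, 27), Pow(3, Rational(1, 2)))) ≈ 22554.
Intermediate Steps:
Function('D')(q, g) = Pow(Add(6, g), -1)
Function('N')(o) = Mul(Pow(o, Rational(1, 2)), Pow(Add(6, o), -1)) (Function('N')(o) = Mul(Pow(Add(6, o), -1), Pow(o, Rational(1, 2))) = Mul(Pow(o, Rational(1, 2)), Pow(Add(6, o), -1)))
Add(Add(20707, W), Function('N')(Add(Add(21, -34), 61))) = Add(Add(20707, 1847), Mul(Pow(Add(Add(21, -34), 61), Rational(1, 2)), Pow(Add(6, Add(Add(21, -34), 61)), -1))) = Add(22554, Mul(Pow(Add(-13, 61), Rational(1, 2)), Pow(Add(6, Add(-13, 61)), -1))) = Add(22554, Mul(Pow(48, Rational(1, 2)), Pow(Add(6, 48), -1))) = Add(22554, Mul(Mul(4, Pow(3, Rational(1, 2))), Pow(54, -1))) = Add(22554, Mul(Mul(4, Pow(3, Rational(1, 2))), Rational(1, 54))) = Add(22554, Mul(Rational(2, 27), Pow(3, Rational(1, 2))))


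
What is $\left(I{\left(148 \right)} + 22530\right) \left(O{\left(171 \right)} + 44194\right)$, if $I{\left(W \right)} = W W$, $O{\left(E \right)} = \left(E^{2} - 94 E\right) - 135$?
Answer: $2542780084$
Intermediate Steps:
$O{\left(E \right)} = -135 + E^{2} - 94 E$
$I{\left(W \right)} = W^{2}$
$\left(I{\left(148 \right)} + 22530\right) \left(O{\left(171 \right)} + 44194\right) = \left(148^{2} + 22530\right) \left(\left(-135 + 171^{2} - 16074\right) + 44194\right) = \left(21904 + 22530\right) \left(\left(-135 + 29241 - 16074\right) + 44194\right) = 44434 \left(13032 + 44194\right) = 44434 \cdot 57226 = 2542780084$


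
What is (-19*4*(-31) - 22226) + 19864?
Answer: -6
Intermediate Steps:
(-19*4*(-31) - 22226) + 19864 = (-76*(-31) - 22226) + 19864 = (2356 - 22226) + 19864 = -19870 + 19864 = -6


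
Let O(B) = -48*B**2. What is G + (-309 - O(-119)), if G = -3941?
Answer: 675478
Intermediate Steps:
G + (-309 - O(-119)) = -3941 + (-309 - (-48)*(-119)**2) = -3941 + (-309 - (-48)*14161) = -3941 + (-309 - 1*(-679728)) = -3941 + (-309 + 679728) = -3941 + 679419 = 675478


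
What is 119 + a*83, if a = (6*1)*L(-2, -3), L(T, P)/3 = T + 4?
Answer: 3107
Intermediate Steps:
L(T, P) = 12 + 3*T (L(T, P) = 3*(T + 4) = 3*(4 + T) = 12 + 3*T)
a = 36 (a = (6*1)*(12 + 3*(-2)) = 6*(12 - 6) = 6*6 = 36)
119 + a*83 = 119 + 36*83 = 119 + 2988 = 3107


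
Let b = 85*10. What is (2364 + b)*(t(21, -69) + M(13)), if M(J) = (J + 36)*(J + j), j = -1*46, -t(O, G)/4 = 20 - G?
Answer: -6341222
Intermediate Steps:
t(O, G) = -80 + 4*G (t(O, G) = -4*(20 - G) = -80 + 4*G)
b = 850
j = -46
M(J) = (-46 + J)*(36 + J) (M(J) = (J + 36)*(J - 46) = (36 + J)*(-46 + J) = (-46 + J)*(36 + J))
(2364 + b)*(t(21, -69) + M(13)) = (2364 + 850)*((-80 + 4*(-69)) + (-1656 + 13**2 - 10*13)) = 3214*((-80 - 276) + (-1656 + 169 - 130)) = 3214*(-356 - 1617) = 3214*(-1973) = -6341222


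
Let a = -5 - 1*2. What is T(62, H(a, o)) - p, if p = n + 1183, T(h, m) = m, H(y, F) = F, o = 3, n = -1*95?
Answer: -1085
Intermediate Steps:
n = -95
a = -7 (a = -5 - 2 = -7)
p = 1088 (p = -95 + 1183 = 1088)
T(62, H(a, o)) - p = 3 - 1*1088 = 3 - 1088 = -1085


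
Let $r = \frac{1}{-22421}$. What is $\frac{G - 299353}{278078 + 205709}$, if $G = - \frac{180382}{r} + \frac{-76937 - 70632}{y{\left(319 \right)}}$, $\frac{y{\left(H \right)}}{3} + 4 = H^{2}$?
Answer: $\frac{1234529804219530}{147686141277} \approx 8359.1$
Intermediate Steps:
$y{\left(H \right)} = -12 + 3 H^{2}$
$r = - \frac{1}{22421} \approx -4.4601 \cdot 10^{-5}$
$G = \frac{1234621188009193}{305271}$ ($G = - \frac{180382}{- \frac{1}{22421}} + \frac{-76937 - 70632}{-12 + 3 \cdot 319^{2}} = \left(-180382\right) \left(-22421\right) + \frac{-76937 - 70632}{-12 + 3 \cdot 101761} = 4044344822 - \frac{147569}{-12 + 305283} = 4044344822 - \frac{147569}{305271} = \frac{1234621188009193}{305271} \approx 4.0443 \cdot 10^{9}$)
$\frac{G - 299353}{278078 + 205709} = \frac{\frac{1234621188009193}{305271} - 299353}{278078 + 205709} = \frac{1234529804219530}{305271 \cdot 483787} = \frac{1234529804219530}{305271} \cdot \frac{1}{483787} = \frac{1234529804219530}{147686141277}$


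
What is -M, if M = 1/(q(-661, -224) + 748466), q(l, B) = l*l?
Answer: -1/1185387 ≈ -8.4361e-7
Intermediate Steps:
q(l, B) = l**2
M = 1/1185387 (M = 1/((-661)**2 + 748466) = 1/(436921 + 748466) = 1/1185387 ≈ 8.4361e-7)
-M = -1*1/1185387 = -1/1185387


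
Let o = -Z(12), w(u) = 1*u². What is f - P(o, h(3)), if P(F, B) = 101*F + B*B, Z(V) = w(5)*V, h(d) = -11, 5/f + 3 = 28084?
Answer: 847456504/28081 ≈ 30179.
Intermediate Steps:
f = 5/28081 (f = 5/(-3 + 28084) = 5/28081 ≈ 0.00017806)
w(u) = u²
Z(V) = 25*V (Z(V) = 5²*V = 25*V)
o = -300 (o = -25*12 = -1*300 = -300)
P(F, B) = B² + 101*F (P(F, B) = 101*F + B² = B² + 101*F)
f - P(o, h(3)) = 5/28081 - ((-11)² + 101*(-300)) = 5/28081 - (121 - 30300) = 5/28081 - 1*(-30179) = 5/28081 + 30179 = 847456504/28081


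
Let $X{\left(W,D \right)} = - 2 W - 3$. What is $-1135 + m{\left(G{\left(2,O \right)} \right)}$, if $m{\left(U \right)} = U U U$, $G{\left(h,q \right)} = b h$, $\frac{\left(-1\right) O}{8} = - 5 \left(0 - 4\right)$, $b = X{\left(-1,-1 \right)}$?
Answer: $-1143$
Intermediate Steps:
$X{\left(W,D \right)} = -3 - 2 W$
$b = -1$ ($b = -3 - -2 = -3 + 2 = -1$)
$O = -160$ ($O = - 8 \left(- 5 \left(0 - 4\right)\right) = - 8 \left(\left(-5\right) \left(-4\right)\right) = \left(-8\right) 20 = -160$)
$G{\left(h,q \right)} = - h$
$m{\left(U \right)} = U^{3}$ ($m{\left(U \right)} = U^{2} U = U^{3}$)
$-1135 + m{\left(G{\left(2,O \right)} \right)} = -1135 + \left(\left(-1\right) 2\right)^{3} = -1135 + \left(-2\right)^{3} = -1135 - 8 = -1143$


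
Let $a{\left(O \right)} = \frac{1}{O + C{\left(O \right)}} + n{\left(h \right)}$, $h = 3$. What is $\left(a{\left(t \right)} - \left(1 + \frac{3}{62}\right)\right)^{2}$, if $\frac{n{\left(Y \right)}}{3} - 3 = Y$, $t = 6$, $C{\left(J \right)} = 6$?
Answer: $\frac{40157569}{138384} \approx 290.19$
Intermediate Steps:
$n{\left(Y \right)} = 9 + 3 Y$
$a{\left(O \right)} = 18 + \frac{1}{6 + O}$ ($a{\left(O \right)} = \frac{1}{O + 6} + \left(9 + 3 \cdot 3\right) = \frac{1}{6 + O} + \left(9 + 9\right) = \frac{1}{6 + O} + 18 = 18 + \frac{1}{6 + O}$)
$\left(a{\left(t \right)} - \left(1 + \frac{3}{62}\right)\right)^{2} = \left(\frac{109 + 18 \cdot 6}{6 + 6} - \left(1 + \frac{3}{62}\right)\right)^{2} = \left(\frac{109 + 108}{12} - \frac{65}{62}\right)^{2} = \left(\frac{1}{12} \cdot 217 - \frac{65}{62}\right)^{2} = \left(\frac{217}{12} - \frac{65}{62}\right)^{2} = \left(\frac{6337}{372}\right)^{2} = \frac{40157569}{138384}$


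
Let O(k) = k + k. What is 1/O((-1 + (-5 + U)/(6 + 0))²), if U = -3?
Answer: 9/98 ≈ 0.091837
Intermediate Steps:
O(k) = 2*k
1/O((-1 + (-5 + U)/(6 + 0))²) = 1/(2*(-1 + (-5 - 3)/(6 + 0))²) = 1/(2*(-1 - 8/6)²) = 1/(2*(-1 - 8*⅙)²) = 1/(2*(-1 - 4/3)²) = 1/(2*(-7/3)²) = 1/(2*(49/9)) = 1/(98/9) = 9/98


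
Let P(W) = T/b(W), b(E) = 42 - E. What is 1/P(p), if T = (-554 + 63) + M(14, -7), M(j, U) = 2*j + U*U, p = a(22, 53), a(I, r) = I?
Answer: -10/207 ≈ -0.048309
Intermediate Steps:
p = 22
M(j, U) = U² + 2*j (M(j, U) = 2*j + U² = U² + 2*j)
T = -414 (T = (-554 + 63) + ((-7)² + 2*14) = -491 + (49 + 28) = -491 + 77 = -414)
P(W) = -414/(42 - W)
1/P(p) = 1/(414/(-42 + 22)) = 1/(414/(-20)) = 1/(414*(-1/20)) = 1/(-207/10) = -10/207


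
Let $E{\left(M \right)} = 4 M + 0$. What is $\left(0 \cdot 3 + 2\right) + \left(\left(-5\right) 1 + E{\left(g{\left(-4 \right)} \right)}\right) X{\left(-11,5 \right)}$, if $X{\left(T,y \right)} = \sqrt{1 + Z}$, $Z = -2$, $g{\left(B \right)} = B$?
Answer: $2 - 21 i \approx 2.0 - 21.0 i$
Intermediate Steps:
$E{\left(M \right)} = 4 M$
$X{\left(T,y \right)} = i$ ($X{\left(T,y \right)} = \sqrt{1 - 2} = \sqrt{-1} = i$)
$\left(0 \cdot 3 + 2\right) + \left(\left(-5\right) 1 + E{\left(g{\left(-4 \right)} \right)}\right) X{\left(-11,5 \right)} = \left(0 \cdot 3 + 2\right) + \left(\left(-5\right) 1 + 4 \left(-4\right)\right) i = \left(0 + 2\right) + \left(-5 - 16\right) i = 2 - 21 i$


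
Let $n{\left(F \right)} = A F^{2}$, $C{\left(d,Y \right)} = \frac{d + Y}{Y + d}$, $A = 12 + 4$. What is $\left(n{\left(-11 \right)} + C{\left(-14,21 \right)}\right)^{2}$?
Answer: $3751969$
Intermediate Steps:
$A = 16$
$C{\left(d,Y \right)} = 1$ ($C{\left(d,Y \right)} = \frac{Y + d}{Y + d} = 1$)
$n{\left(F \right)} = 16 F^{2}$
$\left(n{\left(-11 \right)} + C{\left(-14,21 \right)}\right)^{2} = \left(16 \left(-11\right)^{2} + 1\right)^{2} = \left(16 \cdot 121 + 1\right)^{2} = \left(1936 + 1\right)^{2} = 1937^{2} = 3751969$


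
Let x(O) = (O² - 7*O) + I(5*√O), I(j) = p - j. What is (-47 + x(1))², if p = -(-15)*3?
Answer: 169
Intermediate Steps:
p = 45 (p = -3*(-15) = 45)
I(j) = 45 - j
x(O) = 45 + O² - 7*O - 5*√O (x(O) = (O² - 7*O) + (45 - 5*√O) = 45 + O² - 7*O - 5*√O)
(-47 + x(1))² = (-47 + (45 + 1² - 7*1 - 5*√1))² = (-47 + (45 + 1 - 7 - 5*1))² = (-47 + (45 + 1 - 7 - 5))² = (-47 + 34)² = (-13)² = 169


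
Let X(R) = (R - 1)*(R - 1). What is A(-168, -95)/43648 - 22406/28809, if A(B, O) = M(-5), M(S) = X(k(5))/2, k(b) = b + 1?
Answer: -177748541/228628224 ≈ -0.77746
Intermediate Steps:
k(b) = 1 + b
X(R) = (-1 + R)**2 (X(R) = (-1 + R)*(-1 + R) = (-1 + R)**2)
M(S) = 25/2 (M(S) = (-1 + (1 + 5))**2/2 = (-1 + 6)**2*(1/2) = 5**2*(1/2) = 25*(1/2) = 25/2)
A(B, O) = 25/2
A(-168, -95)/43648 - 22406/28809 = (25/2)/43648 - 22406/28809 = (25/2)*(1/43648) - 22406*1/28809 = 25/87296 - 22406/28809 = -177748541/228628224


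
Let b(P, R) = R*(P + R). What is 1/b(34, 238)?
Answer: 1/64736 ≈ 1.5447e-5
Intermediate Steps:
1/b(34, 238) = 1/(238*(34 + 238)) = 1/(238*272) = 1/64736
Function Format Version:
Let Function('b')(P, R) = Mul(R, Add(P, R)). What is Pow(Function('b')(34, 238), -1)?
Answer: Rational(1, 64736) ≈ 1.5447e-5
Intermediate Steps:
Pow(Function('b')(34, 238), -1) = Pow(Mul(238, Add(34, 238)), -1) = Pow(Mul(238, 272), -1) = Pow(64736, -1) = Rational(1, 64736)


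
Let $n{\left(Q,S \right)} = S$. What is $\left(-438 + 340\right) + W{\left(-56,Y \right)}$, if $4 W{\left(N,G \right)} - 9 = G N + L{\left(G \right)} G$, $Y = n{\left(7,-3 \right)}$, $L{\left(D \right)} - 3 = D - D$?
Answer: $-56$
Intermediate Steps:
$L{\left(D \right)} = 3$ ($L{\left(D \right)} = 3 + \left(D - D\right) = 3 + 0 = 3$)
$Y = -3$
$W{\left(N,G \right)} = \frac{9}{4} + \frac{3 G}{4} + \frac{G N}{4}$ ($W{\left(N,G \right)} = \frac{9}{4} + \frac{G N + 3 G}{4} = \frac{9}{4} + \frac{3 G + G N}{4} = \frac{9}{4} + \left(\frac{3 G}{4} + \frac{G N}{4}\right) = \frac{9}{4} + \frac{3 G}{4} + \frac{G N}{4}$)
$\left(-438 + 340\right) + W{\left(-56,Y \right)} = \left(-438 + 340\right) + \left(\frac{9}{4} + \frac{3}{4} \left(-3\right) + \frac{1}{4} \left(-3\right) \left(-56\right)\right) = -98 + \left(\frac{9}{4} - \frac{9}{4} + 42\right) = -98 + 42 = -56$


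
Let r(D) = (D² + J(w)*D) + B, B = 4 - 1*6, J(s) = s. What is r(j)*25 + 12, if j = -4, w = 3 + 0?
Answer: 62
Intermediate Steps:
w = 3
B = -2 (B = 4 - 6 = -2)
r(D) = -2 + D² + 3*D (r(D) = (D² + 3*D) - 2 = -2 + D² + 3*D)
r(j)*25 + 12 = (-2 + (-4)² + 3*(-4))*25 + 12 = (-2 + 16 - 12)*25 + 12 = 2*25 + 12 = 50 + 12 = 62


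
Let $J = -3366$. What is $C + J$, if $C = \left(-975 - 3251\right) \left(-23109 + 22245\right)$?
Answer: $3647898$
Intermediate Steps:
$C = 3651264$ ($C = \left(-4226\right) \left(-864\right) = 3651264$)
$C + J = 3651264 - 3366 = 3647898$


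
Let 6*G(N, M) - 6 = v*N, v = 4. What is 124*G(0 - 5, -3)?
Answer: -868/3 ≈ -289.33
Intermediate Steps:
G(N, M) = 1 + 2*N/3 (G(N, M) = 1 + (4*N)/6 = 1 + 2*N/3)
124*G(0 - 5, -3) = 124*(1 + 2*(0 - 5)/3) = 124*(1 + (⅔)*(-5)) = 124*(1 - 10/3) = 124*(-7/3) = -868/3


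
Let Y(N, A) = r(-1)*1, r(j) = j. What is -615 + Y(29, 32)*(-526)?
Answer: -89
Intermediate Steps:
Y(N, A) = -1 (Y(N, A) = -1*1 = -1)
-615 + Y(29, 32)*(-526) = -615 - 1*(-526) = -615 + 526 = -89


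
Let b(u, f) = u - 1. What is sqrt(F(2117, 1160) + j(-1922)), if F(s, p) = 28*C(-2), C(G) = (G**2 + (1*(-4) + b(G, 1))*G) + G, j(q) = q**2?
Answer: 2*sqrt(923633) ≈ 1922.1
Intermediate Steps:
b(u, f) = -1 + u
C(G) = G + G**2 + G*(-5 + G) (C(G) = (G**2 + (1*(-4) + (-1 + G))*G) + G = (G**2 + (-4 + (-1 + G))*G) + G = (G**2 + (-5 + G)*G) + G = (G**2 + G*(-5 + G)) + G = G + G**2 + G*(-5 + G))
F(s, p) = 448 (F(s, p) = 28*(2*(-2)*(-2 - 2)) = 28*(2*(-2)*(-4)) = 28*16 = 448)
sqrt(F(2117, 1160) + j(-1922)) = sqrt(448 + (-1922)**2) = sqrt(448 + 3694084) = sqrt(3694532) = 2*sqrt(923633)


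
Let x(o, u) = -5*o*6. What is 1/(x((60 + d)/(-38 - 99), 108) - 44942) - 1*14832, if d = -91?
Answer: -91335218825/6157984 ≈ -14832.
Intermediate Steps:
x(o, u) = -30*o
1/(x((60 + d)/(-38 - 99), 108) - 44942) - 1*14832 = 1/(-30*(60 - 91)/(-38 - 99) - 44942) - 1*14832 = 1/(-(-930)/(-137) - 44942) - 14832 = 1/(-(-930)*(-1)/137 - 44942) - 14832 = 1/(-30*31/137 - 44942) - 14832 = 1/(-930/137 - 44942) - 14832 = 1/(-6157984/137) - 14832 = -137/6157984 - 14832 = -91335218825/6157984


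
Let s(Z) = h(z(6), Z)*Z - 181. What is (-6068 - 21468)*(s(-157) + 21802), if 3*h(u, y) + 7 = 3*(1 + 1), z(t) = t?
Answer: -1790390720/3 ≈ -5.9680e+8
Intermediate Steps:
h(u, y) = -⅓ (h(u, y) = -7/3 + (3*(1 + 1))/3 = -7/3 + (3*2)/3 = -7/3 + (⅓)*6 = -7/3 + 2 = -⅓)
s(Z) = -181 - Z/3 (s(Z) = -Z/3 - 181 = -181 - Z/3)
(-6068 - 21468)*(s(-157) + 21802) = (-6068 - 21468)*((-181 - ⅓*(-157)) + 21802) = -27536*((-181 + 157/3) + 21802) = -27536*(-386/3 + 21802) = -27536*65020/3 = -1790390720/3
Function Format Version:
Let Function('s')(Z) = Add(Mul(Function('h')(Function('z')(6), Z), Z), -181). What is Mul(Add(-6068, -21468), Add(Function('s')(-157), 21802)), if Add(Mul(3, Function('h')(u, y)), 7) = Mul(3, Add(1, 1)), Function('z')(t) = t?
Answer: Rational(-1790390720, 3) ≈ -5.9680e+8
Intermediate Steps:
Function('h')(u, y) = Rational(-1, 3) (Function('h')(u, y) = Add(Rational(-7, 3), Mul(Rational(1, 3), Mul(3, Add(1, 1)))) = Add(Rational(-7, 3), Mul(Rational(1, 3), Mul(3, 2))) = Add(Rational(-7, 3), Mul(Rational(1, 3), 6)) = Add(Rational(-7, 3), 2) = Rational(-1, 3))
Function('s')(Z) = Add(-181, Mul(Rational(-1, 3), Z)) (Function('s')(Z) = Add(Mul(Rational(-1, 3), Z), -181) = Add(-181, Mul(Rational(-1, 3), Z)))
Mul(Add(-6068, -21468), Add(Function('s')(-157), 21802)) = Mul(Add(-6068, -21468), Add(Add(-181, Mul(Rational(-1, 3), -157)), 21802)) = Mul(-27536, Add(Add(-181, Rational(157, 3)), 21802)) = Mul(-27536, Add(Rational(-386, 3), 21802)) = Mul(-27536, Rational(65020, 3)) = Rational(-1790390720, 3)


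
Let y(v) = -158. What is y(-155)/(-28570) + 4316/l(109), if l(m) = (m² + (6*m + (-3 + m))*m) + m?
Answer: 6914563/135464655 ≈ 0.051043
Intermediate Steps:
l(m) = m + m² + m*(-3 + 7*m) (l(m) = (m² + (-3 + 7*m)*m) + m = (m² + m*(-3 + 7*m)) + m = m + m² + m*(-3 + 7*m))
y(-155)/(-28570) + 4316/l(109) = -158/(-28570) + 4316/((2*109*(-1 + 4*109))) = -158*(-1/28570) + 4316/((2*109*(-1 + 436))) = 79/14285 + 4316/((2*109*435)) = 79/14285 + 4316/94830 = 79/14285 + 4316*(1/94830) = 79/14285 + 2158/47415 = 6914563/135464655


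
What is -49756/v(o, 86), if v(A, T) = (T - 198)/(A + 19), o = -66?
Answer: -83519/4 ≈ -20880.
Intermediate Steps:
v(A, T) = (-198 + T)/(19 + A)
-49756/v(o, 86) = -49756*(19 - 66)/(-198 + 86) = -49756/(-112/(-47)) = -49756/((-1/47*(-112))) = -49756/112/47 = -49756*47/112 = -83519/4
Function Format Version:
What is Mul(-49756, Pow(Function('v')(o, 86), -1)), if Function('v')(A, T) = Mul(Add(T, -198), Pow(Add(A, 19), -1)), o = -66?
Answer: Rational(-83519, 4) ≈ -20880.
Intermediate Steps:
Function('v')(A, T) = Mul(Pow(Add(19, A), -1), Add(-198, T)) (Function('v')(A, T) = Mul(Add(-198, T), Pow(Add(19, A), -1)) = Mul(Pow(Add(19, A), -1), Add(-198, T)))
Mul(-49756, Pow(Function('v')(o, 86), -1)) = Mul(-49756, Pow(Mul(Pow(Add(19, -66), -1), Add(-198, 86)), -1)) = Mul(-49756, Pow(Mul(Pow(-47, -1), -112), -1)) = Mul(-49756, Pow(Mul(Rational(-1, 47), -112), -1)) = Mul(-49756, Pow(Rational(112, 47), -1)) = Mul(-49756, Rational(47, 112)) = Rational(-83519, 4)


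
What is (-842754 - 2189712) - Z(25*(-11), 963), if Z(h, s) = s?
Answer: -3033429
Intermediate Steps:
(-842754 - 2189712) - Z(25*(-11), 963) = (-842754 - 2189712) - 1*963 = -3032466 - 963 = -3033429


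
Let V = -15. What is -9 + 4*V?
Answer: -69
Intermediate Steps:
-9 + 4*V = -9 + 4*(-15) = -9 - 60 = -69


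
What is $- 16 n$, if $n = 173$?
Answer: $-2768$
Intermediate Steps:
$- 16 n = \left(-16\right) 173 = -2768$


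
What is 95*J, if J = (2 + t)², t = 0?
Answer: 380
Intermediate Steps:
J = 4 (J = (2 + 0)² = 2² = 4)
95*J = 95*4 = 380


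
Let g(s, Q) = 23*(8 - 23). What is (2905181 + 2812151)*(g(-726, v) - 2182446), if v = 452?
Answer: -12479740833612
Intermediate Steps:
g(s, Q) = -345 (g(s, Q) = 23*(-15) = -345)
(2905181 + 2812151)*(g(-726, v) - 2182446) = (2905181 + 2812151)*(-345 - 2182446) = 5717332*(-2182791) = -12479740833612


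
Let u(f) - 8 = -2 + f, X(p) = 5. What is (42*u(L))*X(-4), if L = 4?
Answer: 2100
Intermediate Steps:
u(f) = 6 + f (u(f) = 8 + (-2 + f) = 6 + f)
(42*u(L))*X(-4) = (42*(6 + 4))*5 = (42*10)*5 = 420*5 = 2100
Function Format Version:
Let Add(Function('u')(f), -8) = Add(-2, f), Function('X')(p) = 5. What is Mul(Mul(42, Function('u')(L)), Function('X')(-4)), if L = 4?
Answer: 2100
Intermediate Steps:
Function('u')(f) = Add(6, f) (Function('u')(f) = Add(8, Add(-2, f)) = Add(6, f))
Mul(Mul(42, Function('u')(L)), Function('X')(-4)) = Mul(Mul(42, Add(6, 4)), 5) = Mul(Mul(42, 10), 5) = Mul(420, 5) = 2100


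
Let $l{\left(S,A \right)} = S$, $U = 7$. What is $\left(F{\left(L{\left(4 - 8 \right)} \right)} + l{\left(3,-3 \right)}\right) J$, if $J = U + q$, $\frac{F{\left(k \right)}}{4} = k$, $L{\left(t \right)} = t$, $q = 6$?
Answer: $-169$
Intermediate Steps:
$F{\left(k \right)} = 4 k$
$J = 13$ ($J = 7 + 6 = 13$)
$\left(F{\left(L{\left(4 - 8 \right)} \right)} + l{\left(3,-3 \right)}\right) J = \left(4 \left(4 - 8\right) + 3\right) 13 = \left(4 \left(-4\right) + 3\right) 13 = \left(-16 + 3\right) 13 = \left(-13\right) 13 = -169$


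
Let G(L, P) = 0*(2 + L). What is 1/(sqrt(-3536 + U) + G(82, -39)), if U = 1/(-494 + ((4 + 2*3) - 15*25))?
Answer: -I*sqrt(104365923)/607485 ≈ -0.016817*I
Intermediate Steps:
G(L, P) = 0
U = -1/859 (U = 1/(-494 + ((4 + 6) - 375)) = 1/(-494 + (10 - 375)) = 1/(-494 - 365) = 1/(-859) = -1/859 ≈ -0.0011641)
1/(sqrt(-3536 + U) + G(82, -39)) = 1/(sqrt(-3536 - 1/859) + 0) = 1/(sqrt(-3037425/859) + 0) = 1/(5*I*sqrt(104365923)/859 + 0) = 1/(5*I*sqrt(104365923)/859) = -I*sqrt(104365923)/607485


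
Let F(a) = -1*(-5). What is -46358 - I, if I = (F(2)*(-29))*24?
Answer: -42878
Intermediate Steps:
F(a) = 5
I = -3480 (I = (5*(-29))*24 = -145*24 = -3480)
-46358 - I = -46358 - 1*(-3480) = -46358 + 3480 = -42878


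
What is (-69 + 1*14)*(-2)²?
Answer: -220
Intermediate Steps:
(-69 + 1*14)*(-2)² = (-69 + 14)*4 = -55*4 = -220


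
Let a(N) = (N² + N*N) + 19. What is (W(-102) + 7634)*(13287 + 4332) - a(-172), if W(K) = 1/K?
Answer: 4571098933/34 ≈ 1.3444e+8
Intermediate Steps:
a(N) = 19 + 2*N² (a(N) = (N² + N²) + 19 = 2*N² + 19 = 19 + 2*N²)
(W(-102) + 7634)*(13287 + 4332) - a(-172) = (1/(-102) + 7634)*(13287 + 4332) - (19 + 2*(-172)²) = (-1/102 + 7634)*17619 - (19 + 2*29584) = (778667/102)*17619 - (19 + 59168) = 4573111291/34 - 1*59187 = 4573111291/34 - 59187 = 4571098933/34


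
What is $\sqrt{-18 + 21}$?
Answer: $\sqrt{3} \approx 1.732$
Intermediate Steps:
$\sqrt{-18 + 21} = \sqrt{3}$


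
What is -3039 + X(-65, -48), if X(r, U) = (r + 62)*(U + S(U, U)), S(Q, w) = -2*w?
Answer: -3183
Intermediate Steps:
X(r, U) = -U*(62 + r) (X(r, U) = (r + 62)*(U - 2*U) = (62 + r)*(-U) = -U*(62 + r))
-3039 + X(-65, -48) = -3039 - 48*(-62 - 1*(-65)) = -3039 - 48*(-62 + 65) = -3039 - 48*3 = -3039 - 144 = -3183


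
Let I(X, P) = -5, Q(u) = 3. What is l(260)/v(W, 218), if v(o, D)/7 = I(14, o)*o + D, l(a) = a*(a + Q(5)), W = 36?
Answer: 34190/133 ≈ 257.07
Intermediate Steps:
l(a) = a*(3 + a) (l(a) = a*(a + 3) = a*(3 + a))
v(o, D) = -35*o + 7*D (v(o, D) = 7*(-5*o + D) = 7*(D - 5*o) = -35*o + 7*D)
l(260)/v(W, 218) = (260*(3 + 260))/(-35*36 + 7*218) = (260*263)/(-1260 + 1526) = 68380/266 = 68380*(1/266) = 34190/133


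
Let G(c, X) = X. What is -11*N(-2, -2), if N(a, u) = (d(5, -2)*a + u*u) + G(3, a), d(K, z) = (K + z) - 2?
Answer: 0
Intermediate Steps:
d(K, z) = -2 + K + z
N(a, u) = u**2 + 2*a (N(a, u) = ((-2 + 5 - 2)*a + u*u) + a = (1*a + u**2) + a = (a + u**2) + a = u**2 + 2*a)
-11*N(-2, -2) = -11*((-2)**2 + 2*(-2)) = -11*(4 - 4) = -11*0 = 0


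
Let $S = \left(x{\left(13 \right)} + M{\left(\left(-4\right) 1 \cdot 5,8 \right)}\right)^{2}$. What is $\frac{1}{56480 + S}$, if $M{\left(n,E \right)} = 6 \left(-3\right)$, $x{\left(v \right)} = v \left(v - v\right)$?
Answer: $\frac{1}{56804} \approx 1.7604 \cdot 10^{-5}$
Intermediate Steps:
$x{\left(v \right)} = 0$ ($x{\left(v \right)} = v 0 = 0$)
$M{\left(n,E \right)} = -18$
$S = 324$ ($S = \left(0 - 18\right)^{2} = \left(-18\right)^{2} = 324$)
$\frac{1}{56480 + S} = \frac{1}{56480 + 324} = \frac{1}{56804}$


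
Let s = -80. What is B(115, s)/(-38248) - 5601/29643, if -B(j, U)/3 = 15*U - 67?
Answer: -15566671/53989784 ≈ -0.28833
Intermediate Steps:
B(j, U) = 201 - 45*U (B(j, U) = -3*(15*U - 67) = -3*(-67 + 15*U) = 201 - 45*U)
B(115, s)/(-38248) - 5601/29643 = (201 - 45*(-80))/(-38248) - 5601/29643 = (201 + 3600)*(-1/38248) - 5601*1/29643 = 3801*(-1/38248) - 1867/9881 = -543/5464 - 1867/9881 = -15566671/53989784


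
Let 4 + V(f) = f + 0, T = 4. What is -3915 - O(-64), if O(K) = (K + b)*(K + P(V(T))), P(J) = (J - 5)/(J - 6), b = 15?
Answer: -42061/6 ≈ -7010.2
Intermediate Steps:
V(f) = -4 + f (V(f) = -4 + (f + 0) = -4 + f)
P(J) = (-5 + J)/(-6 + J)
O(K) = (15 + K)*(5/6 + K) (O(K) = (K + 15)*(K + (-5 + (-4 + 4))/(-6 + (-4 + 4))) = (15 + K)*(K + (-5 + 0)/(-6 + 0)) = (15 + K)*(K - 5/(-6)) = (15 + K)*(K - 1/6*(-5)) = (15 + K)*(K + 5/6) = (15 + K)*(5/6 + K))
-3915 - O(-64) = -3915 - (25/2 + (-64)**2 + (95/6)*(-64)) = -3915 - (25/2 + 4096 - 3040/3) = -3915 - 1*18571/6 = -3915 - 18571/6 = -42061/6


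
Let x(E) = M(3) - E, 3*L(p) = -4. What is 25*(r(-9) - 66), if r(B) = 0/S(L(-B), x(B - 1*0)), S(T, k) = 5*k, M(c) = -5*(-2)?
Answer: -1650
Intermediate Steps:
L(p) = -4/3 (L(p) = (1/3)*(-4) = -4/3)
M(c) = 10
x(E) = 10 - E
r(B) = 0 (r(B) = 0/((5*(10 - (B - 1*0)))) = 0/((5*(10 - (B + 0)))) = 0/((5*(10 - B))) = 0/(50 - 5*B) = 0)
25*(r(-9) - 66) = 25*(0 - 66) = 25*(-66) = -1650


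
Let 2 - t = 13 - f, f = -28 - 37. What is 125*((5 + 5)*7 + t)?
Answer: -750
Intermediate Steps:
f = -65
t = -76 (t = 2 - (13 - 1*(-65)) = 2 - (13 + 65) = 2 - 1*78 = 2 - 78 = -76)
125*((5 + 5)*7 + t) = 125*((5 + 5)*7 - 76) = 125*(10*7 - 76) = 125*(70 - 76) = 125*(-6) = -750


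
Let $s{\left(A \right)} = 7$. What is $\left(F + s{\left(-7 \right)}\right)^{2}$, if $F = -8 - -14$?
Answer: $169$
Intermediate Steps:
$F = 6$ ($F = -8 + 14 = 6$)
$\left(F + s{\left(-7 \right)}\right)^{2} = \left(6 + 7\right)^{2} = 13^{2} = 169$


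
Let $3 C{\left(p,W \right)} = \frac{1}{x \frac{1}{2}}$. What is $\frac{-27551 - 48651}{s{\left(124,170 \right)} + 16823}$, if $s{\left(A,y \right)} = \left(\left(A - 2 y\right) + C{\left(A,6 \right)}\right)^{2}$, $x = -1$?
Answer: $- \frac{685818}{573907} \approx -1.195$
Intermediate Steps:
$C{\left(p,W \right)} = - \frac{2}{3}$ ($C{\left(p,W \right)} = \frac{1}{3 \left(- \frac{1}{2}\right)} = \frac{1}{3} \left(-2\right) = - \frac{2}{3}$)
$s{\left(A,y \right)} = \left(- \frac{2}{3} + A - 2 y\right)^{2}$ ($s{\left(A,y \right)} = \left(\left(A - 2 y\right) - \frac{2}{3}\right)^{2} = \left(- \frac{2}{3} + A - 2 y\right)^{2}$)
$\frac{-27551 - 48651}{s{\left(124,170 \right)} + 16823} = \frac{-27551 - 48651}{\frac{\left(-2 - 1020 + 3 \cdot 124\right)^{2}}{9} + 16823} = - \frac{76202}{\frac{\left(-2 - 1020 + 372\right)^{2}}{9} + 16823} = - \frac{76202}{\frac{\left(-650\right)^{2}}{9} + 16823} = - \frac{76202}{\frac{1}{9} \cdot 422500 + 16823} = - \frac{76202}{\frac{422500}{9} + 16823} = - \frac{76202}{\frac{573907}{9}} = \left(-76202\right) \frac{9}{573907} = - \frac{685818}{573907}$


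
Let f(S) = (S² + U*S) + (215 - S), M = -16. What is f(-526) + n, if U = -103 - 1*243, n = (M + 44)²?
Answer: 460197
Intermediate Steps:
n = 784 (n = (-16 + 44)² = 28² = 784)
U = -346 (U = -103 - 243 = -346)
f(S) = 215 + S² - 347*S (f(S) = (S² - 346*S) + (215 - S) = 215 + S² - 347*S)
f(-526) + n = (215 + (-526)² - 347*(-526)) + 784 = (215 + 276676 + 182522) + 784 = 459413 + 784 = 460197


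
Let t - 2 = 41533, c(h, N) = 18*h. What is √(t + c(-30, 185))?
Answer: 3*√4555 ≈ 202.47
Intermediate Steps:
t = 41535 (t = 2 + 41533 = 41535)
√(t + c(-30, 185)) = √(41535 + 18*(-30)) = √(41535 - 540) = √40995 = 3*√4555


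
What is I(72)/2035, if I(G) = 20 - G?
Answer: -52/2035 ≈ -0.025553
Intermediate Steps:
I(72)/2035 = (20 - 1*72)/2035 = (20 - 72)*(1/2035) = -52*1/2035 = -52/2035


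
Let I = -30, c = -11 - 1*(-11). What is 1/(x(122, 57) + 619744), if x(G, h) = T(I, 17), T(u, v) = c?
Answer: 1/619744 ≈ 1.6136e-6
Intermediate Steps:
c = 0 (c = -11 + 11 = 0)
T(u, v) = 0
x(G, h) = 0
1/(x(122, 57) + 619744) = 1/(0 + 619744) = 1/619744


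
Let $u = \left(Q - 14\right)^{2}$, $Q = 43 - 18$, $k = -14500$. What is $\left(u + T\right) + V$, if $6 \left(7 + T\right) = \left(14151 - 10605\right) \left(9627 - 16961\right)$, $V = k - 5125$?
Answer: $-4353905$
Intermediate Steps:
$V = -19625$ ($V = -14500 - 5125 = -19625$)
$Q = 25$
$T = -4334401$ ($T = -7 + \frac{\left(14151 - 10605\right) \left(9627 - 16961\right)}{6} = -7 + \frac{3546 \left(-7334\right)}{6} = -7 + \frac{1}{6} \left(-26006364\right) = -7 - 4334394 = -4334401$)
$u = 121$ ($u = \left(25 - 14\right)^{2} = 11^{2} = 121$)
$\left(u + T\right) + V = \left(121 - 4334401\right) - 19625 = -4334280 - 19625 = -4353905$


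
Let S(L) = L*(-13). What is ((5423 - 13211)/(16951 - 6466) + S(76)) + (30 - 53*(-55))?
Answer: 6837119/3495 ≈ 1956.3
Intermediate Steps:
S(L) = -13*L
((5423 - 13211)/(16951 - 6466) + S(76)) + (30 - 53*(-55)) = ((5423 - 13211)/(16951 - 6466) - 13*76) + (30 - 53*(-55)) = (-7788/10485 - 988) + (30 + 2915) = (-7788*1/10485 - 988) + 2945 = (-2596/3495 - 988) + 2945 = -3455656/3495 + 2945 = 6837119/3495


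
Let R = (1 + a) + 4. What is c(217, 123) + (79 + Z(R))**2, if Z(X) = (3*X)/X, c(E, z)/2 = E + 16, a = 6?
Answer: 7190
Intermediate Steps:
c(E, z) = 32 + 2*E (c(E, z) = 2*(E + 16) = 2*(16 + E) = 32 + 2*E)
R = 11 (R = (1 + 6) + 4 = 7 + 4 = 11)
Z(X) = 3
c(217, 123) + (79 + Z(R))**2 = (32 + 2*217) + (79 + 3)**2 = (32 + 434) + 82**2 = 466 + 6724 = 7190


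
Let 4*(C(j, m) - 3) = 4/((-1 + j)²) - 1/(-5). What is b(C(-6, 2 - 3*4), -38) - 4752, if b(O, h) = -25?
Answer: -4777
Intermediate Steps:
C(j, m) = 61/20 + (-1 + j)⁻² (C(j, m) = 3 + (4/((-1 + j)²) - 1/(-5))/4 = 3 + (4/(-1 + j)² - 1*(-⅕))/4 = 3 + (4/(-1 + j)² + ⅕)/4 = 3 + (⅕ + 4/(-1 + j)²)/4 = 3 + (1/20 + (-1 + j)⁻²) = 61/20 + (-1 + j)⁻²)
b(C(-6, 2 - 3*4), -38) - 4752 = -25 - 4752 = -4777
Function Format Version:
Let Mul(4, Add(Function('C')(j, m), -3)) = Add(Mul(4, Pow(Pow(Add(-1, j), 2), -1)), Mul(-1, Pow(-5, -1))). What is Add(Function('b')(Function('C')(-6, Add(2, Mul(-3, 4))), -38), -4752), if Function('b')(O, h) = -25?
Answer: -4777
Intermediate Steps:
Function('C')(j, m) = Add(Rational(61, 20), Pow(Add(-1, j), -2)) (Function('C')(j, m) = Add(3, Mul(Rational(1, 4), Add(Mul(4, Pow(Pow(Add(-1, j), 2), -1)), Mul(-1, Pow(-5, -1))))) = Add(3, Mul(Rational(1, 4), Add(Mul(4, Pow(Add(-1, j), -2)), Mul(-1, Rational(-1, 5))))) = Add(3, Mul(Rational(1, 4), Add(Mul(4, Pow(Add(-1, j), -2)), Rational(1, 5)))) = Add(3, Mul(Rational(1, 4), Add(Rational(1, 5), Mul(4, Pow(Add(-1, j), -2))))) = Add(3, Add(Rational(1, 20), Pow(Add(-1, j), -2))) = Add(Rational(61, 20), Pow(Add(-1, j), -2)))
Add(Function('b')(Function('C')(-6, Add(2, Mul(-3, 4))), -38), -4752) = Add(-25, -4752) = -4777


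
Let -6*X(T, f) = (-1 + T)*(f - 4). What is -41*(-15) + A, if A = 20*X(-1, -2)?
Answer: 575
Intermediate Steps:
X(T, f) = -(-1 + T)*(-4 + f)/6 (X(T, f) = -(-1 + T)*(f - 4)/6 = -(-1 + T)*(-4 + f)/6)
A = -40 (A = 20*(-⅔ + (⅙)*(-2) + (⅔)*(-1) - ⅙*(-1)*(-2)) = 20*(-⅔ - ⅓ - ⅔ - ⅓) = 20*(-2) = -40)
-41*(-15) + A = -41*(-15) - 40 = 615 - 40 = 575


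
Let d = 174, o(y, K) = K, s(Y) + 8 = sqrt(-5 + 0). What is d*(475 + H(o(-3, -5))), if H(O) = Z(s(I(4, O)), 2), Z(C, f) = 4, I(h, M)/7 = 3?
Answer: 83346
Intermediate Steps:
I(h, M) = 21 (I(h, M) = 7*3 = 21)
s(Y) = -8 + I*sqrt(5) (s(Y) = -8 + sqrt(-5 + 0) = -8 + sqrt(-5) = -8 + I*sqrt(5))
H(O) = 4
d*(475 + H(o(-3, -5))) = 174*(475 + 4) = 174*479 = 83346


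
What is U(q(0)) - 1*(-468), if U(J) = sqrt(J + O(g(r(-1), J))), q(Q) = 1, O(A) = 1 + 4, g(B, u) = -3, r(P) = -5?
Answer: 468 + sqrt(6) ≈ 470.45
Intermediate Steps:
O(A) = 5
U(J) = sqrt(5 + J) (U(J) = sqrt(J + 5) = sqrt(5 + J))
U(q(0)) - 1*(-468) = sqrt(5 + 1) - 1*(-468) = sqrt(6) + 468 = 468 + sqrt(6)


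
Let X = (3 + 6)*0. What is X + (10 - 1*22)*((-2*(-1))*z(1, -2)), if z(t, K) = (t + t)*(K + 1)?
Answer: 48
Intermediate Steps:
z(t, K) = 2*t*(1 + K) (z(t, K) = (2*t)*(1 + K) = 2*t*(1 + K))
X = 0 (X = 9*0 = 0)
X + (10 - 1*22)*((-2*(-1))*z(1, -2)) = 0 + (10 - 1*22)*((-2*(-1))*(2*1*(1 - 2))) = 0 + (10 - 22)*((-1*(-2))*(2*1*(-1))) = 0 - 24*(-2) = 0 - 12*(-4) = 0 + 48 = 48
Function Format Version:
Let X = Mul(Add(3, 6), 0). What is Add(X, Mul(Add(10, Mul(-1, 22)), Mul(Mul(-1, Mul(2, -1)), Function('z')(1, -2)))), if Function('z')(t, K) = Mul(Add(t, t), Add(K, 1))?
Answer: 48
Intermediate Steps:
Function('z')(t, K) = Mul(2, t, Add(1, K)) (Function('z')(t, K) = Mul(Mul(2, t), Add(1, K)) = Mul(2, t, Add(1, K)))
X = 0 (X = Mul(9, 0) = 0)
Add(X, Mul(Add(10, Mul(-1, 22)), Mul(Mul(-1, Mul(2, -1)), Function('z')(1, -2)))) = Add(0, Mul(Add(10, Mul(-1, 22)), Mul(Mul(-1, Mul(2, -1)), Mul(2, 1, Add(1, -2))))) = Add(0, Mul(Add(10, -22), Mul(Mul(-1, -2), Mul(2, 1, -1)))) = Add(0, Mul(-12, Mul(2, -2))) = Add(0, Mul(-12, -4)) = Add(0, 48) = 48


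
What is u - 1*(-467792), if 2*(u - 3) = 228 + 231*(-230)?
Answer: 441344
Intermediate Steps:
u = -26448 (u = 3 + (228 + 231*(-230))/2 = 3 + (228 - 53130)/2 = 3 + (½)*(-52902) = 3 - 26451 = -26448)
u - 1*(-467792) = -26448 - 1*(-467792) = -26448 + 467792 = 441344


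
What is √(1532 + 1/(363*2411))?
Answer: √9697975131741/79563 ≈ 39.141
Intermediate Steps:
√(1532 + 1/(363*2411)) = √(1532 + (1/363)*(1/2411)) = √(1532 + 1/875193) = √(1340795677/875193) = √9697975131741/79563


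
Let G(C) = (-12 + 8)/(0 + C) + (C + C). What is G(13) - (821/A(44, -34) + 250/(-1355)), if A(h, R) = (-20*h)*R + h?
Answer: 2728745713/105563172 ≈ 25.849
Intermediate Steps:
A(h, R) = h - 20*R*h (A(h, R) = -20*R*h + h = h - 20*R*h)
G(C) = -4/C + 2*C
G(13) - (821/A(44, -34) + 250/(-1355)) = (-4/13 + 2*13) - (821/((44*(1 - 20*(-34)))) + 250/(-1355)) = (-4*1/13 + 26) - (821/((44*(1 + 680))) + 250*(-1/1355)) = (-4/13 + 26) - (821/((44*681)) - 50/271) = 334/13 - (821/29964 - 50/271) = 334/13 - 1*(-1275709/8120244) = 334/13 + 1275709/8120244 = 2728745713/105563172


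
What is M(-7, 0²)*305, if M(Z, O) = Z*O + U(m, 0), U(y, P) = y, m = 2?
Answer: 610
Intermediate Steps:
M(Z, O) = 2 + O*Z (M(Z, O) = Z*O + 2 = O*Z + 2 = 2 + O*Z)
M(-7, 0²)*305 = (2 + 0²*(-7))*305 = (2 + 0*(-7))*305 = (2 + 0)*305 = 2*305 = 610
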